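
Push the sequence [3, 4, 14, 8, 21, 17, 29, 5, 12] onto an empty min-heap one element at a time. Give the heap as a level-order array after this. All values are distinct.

[3, 4, 14, 5, 21, 17, 29, 8, 12]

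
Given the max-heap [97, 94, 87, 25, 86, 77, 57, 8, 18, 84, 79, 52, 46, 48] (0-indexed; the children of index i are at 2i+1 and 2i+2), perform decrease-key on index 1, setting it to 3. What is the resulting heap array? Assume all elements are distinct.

set index 1 from 94 to 3 → [97, 3, 87, 25, 86, 77, 57, 8, 18, 84, 79, 52, 46, 48]
3 vs larger child 86 at index 4, swap → [97, 86, 87, 25, 3, 77, 57, 8, 18, 84, 79, 52, 46, 48]
3 vs larger child 84 at index 9, swap → [97, 86, 87, 25, 84, 77, 57, 8, 18, 3, 79, 52, 46, 48]

[97, 86, 87, 25, 84, 77, 57, 8, 18, 3, 79, 52, 46, 48]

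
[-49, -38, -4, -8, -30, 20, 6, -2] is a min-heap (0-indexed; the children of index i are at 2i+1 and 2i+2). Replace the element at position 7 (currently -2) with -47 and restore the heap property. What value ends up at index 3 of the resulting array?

-38

set index 7 from -2 to -47 → [-49, -38, -4, -8, -30, 20, 6, -47]
-47 < parent -8 at index 3, swap → [-49, -38, -4, -47, -30, 20, 6, -8]
-47 < parent -38 at index 1, swap → [-49, -47, -4, -38, -30, 20, 6, -8]
resulting array: [-49, -47, -4, -38, -30, 20, 6, -8]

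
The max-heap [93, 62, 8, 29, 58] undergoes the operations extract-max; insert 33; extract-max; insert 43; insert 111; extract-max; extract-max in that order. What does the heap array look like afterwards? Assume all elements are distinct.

extract-max → returns 93:
  remove root 93; move last element 58 to root → [58, 62, 8, 29]
  58 vs larger child 62 at index 1, swap → [62, 58, 8, 29]
insert 33:
  append 33 at index 4 → [62, 58, 8, 29, 33] (no swap needed)
extract-max → returns 62:
  remove root 62; move last element 33 to root → [33, 58, 8, 29]
  33 vs larger child 58 at index 1, swap → [58, 33, 8, 29]
insert 43:
  append 43 at index 4 → [58, 33, 8, 29, 43]
  43 > parent 33 at index 1, swap → [58, 43, 8, 29, 33]
insert 111:
  append 111 at index 5 → [58, 43, 8, 29, 33, 111]
  111 > parent 8 at index 2, swap → [58, 43, 111, 29, 33, 8]
  111 > parent 58 at index 0, swap → [111, 43, 58, 29, 33, 8]
extract-max → returns 111:
  remove root 111; move last element 8 to root → [8, 43, 58, 29, 33]
  8 vs larger child 58 at index 2, swap → [58, 43, 8, 29, 33]
extract-max → returns 58:
  remove root 58; move last element 33 to root → [33, 43, 8, 29]
  33 vs larger child 43 at index 1, swap → [43, 33, 8, 29]

[43, 33, 8, 29]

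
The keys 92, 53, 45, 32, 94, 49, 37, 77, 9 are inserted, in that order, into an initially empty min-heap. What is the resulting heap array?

[9, 32, 37, 45, 94, 53, 49, 92, 77]

Insert 92:
  append 92 at index 0 → [92] (no swap needed)
Insert 53:
  append 53 at index 1 → [92, 53]
  53 < parent 92 at index 0, swap → [53, 92]
Insert 45:
  append 45 at index 2 → [53, 92, 45]
  45 < parent 53 at index 0, swap → [45, 92, 53]
Insert 32:
  append 32 at index 3 → [45, 92, 53, 32]
  32 < parent 92 at index 1, swap → [45, 32, 53, 92]
  32 < parent 45 at index 0, swap → [32, 45, 53, 92]
Insert 94:
  append 94 at index 4 → [32, 45, 53, 92, 94] (no swap needed)
Insert 49:
  append 49 at index 5 → [32, 45, 53, 92, 94, 49]
  49 < parent 53 at index 2, swap → [32, 45, 49, 92, 94, 53]
Insert 37:
  append 37 at index 6 → [32, 45, 49, 92, 94, 53, 37]
  37 < parent 49 at index 2, swap → [32, 45, 37, 92, 94, 53, 49]
Insert 77:
  append 77 at index 7 → [32, 45, 37, 92, 94, 53, 49, 77]
  77 < parent 92 at index 3, swap → [32, 45, 37, 77, 94, 53, 49, 92]
Insert 9:
  append 9 at index 8 → [32, 45, 37, 77, 94, 53, 49, 92, 9]
  9 < parent 77 at index 3, swap → [32, 45, 37, 9, 94, 53, 49, 92, 77]
  9 < parent 45 at index 1, swap → [32, 9, 37, 45, 94, 53, 49, 92, 77]
  9 < parent 32 at index 0, swap → [9, 32, 37, 45, 94, 53, 49, 92, 77]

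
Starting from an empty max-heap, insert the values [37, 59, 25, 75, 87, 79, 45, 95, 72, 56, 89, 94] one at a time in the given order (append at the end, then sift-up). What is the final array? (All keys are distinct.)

Insert 37:
  append 37 at index 0 → [37] (no swap needed)
Insert 59:
  append 59 at index 1 → [37, 59]
  59 > parent 37 at index 0, swap → [59, 37]
Insert 25:
  append 25 at index 2 → [59, 37, 25] (no swap needed)
Insert 75:
  append 75 at index 3 → [59, 37, 25, 75]
  75 > parent 37 at index 1, swap → [59, 75, 25, 37]
  75 > parent 59 at index 0, swap → [75, 59, 25, 37]
Insert 87:
  append 87 at index 4 → [75, 59, 25, 37, 87]
  87 > parent 59 at index 1, swap → [75, 87, 25, 37, 59]
  87 > parent 75 at index 0, swap → [87, 75, 25, 37, 59]
Insert 79:
  append 79 at index 5 → [87, 75, 25, 37, 59, 79]
  79 > parent 25 at index 2, swap → [87, 75, 79, 37, 59, 25]
Insert 45:
  append 45 at index 6 → [87, 75, 79, 37, 59, 25, 45] (no swap needed)
Insert 95:
  append 95 at index 7 → [87, 75, 79, 37, 59, 25, 45, 95]
  95 > parent 37 at index 3, swap → [87, 75, 79, 95, 59, 25, 45, 37]
  95 > parent 75 at index 1, swap → [87, 95, 79, 75, 59, 25, 45, 37]
  95 > parent 87 at index 0, swap → [95, 87, 79, 75, 59, 25, 45, 37]
Insert 72:
  append 72 at index 8 → [95, 87, 79, 75, 59, 25, 45, 37, 72] (no swap needed)
Insert 56:
  append 56 at index 9 → [95, 87, 79, 75, 59, 25, 45, 37, 72, 56] (no swap needed)
Insert 89:
  append 89 at index 10 → [95, 87, 79, 75, 59, 25, 45, 37, 72, 56, 89]
  89 > parent 59 at index 4, swap → [95, 87, 79, 75, 89, 25, 45, 37, 72, 56, 59]
  89 > parent 87 at index 1, swap → [95, 89, 79, 75, 87, 25, 45, 37, 72, 56, 59]
Insert 94:
  append 94 at index 11 → [95, 89, 79, 75, 87, 25, 45, 37, 72, 56, 59, 94]
  94 > parent 25 at index 5, swap → [95, 89, 79, 75, 87, 94, 45, 37, 72, 56, 59, 25]
  94 > parent 79 at index 2, swap → [95, 89, 94, 75, 87, 79, 45, 37, 72, 56, 59, 25]

[95, 89, 94, 75, 87, 79, 45, 37, 72, 56, 59, 25]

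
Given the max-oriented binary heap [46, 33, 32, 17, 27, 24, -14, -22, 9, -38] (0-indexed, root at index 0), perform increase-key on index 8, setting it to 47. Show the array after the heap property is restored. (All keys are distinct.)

set index 8 from 9 to 47 → [46, 33, 32, 17, 27, 24, -14, -22, 47, -38]
47 > parent 17 at index 3, swap → [46, 33, 32, 47, 27, 24, -14, -22, 17, -38]
47 > parent 33 at index 1, swap → [46, 47, 32, 33, 27, 24, -14, -22, 17, -38]
47 > parent 46 at index 0, swap → [47, 46, 32, 33, 27, 24, -14, -22, 17, -38]

[47, 46, 32, 33, 27, 24, -14, -22, 17, -38]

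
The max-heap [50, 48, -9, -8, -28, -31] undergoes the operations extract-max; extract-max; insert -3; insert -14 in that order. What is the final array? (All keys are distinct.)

extract-max → returns 50:
  remove root 50; move last element -31 to root → [-31, 48, -9, -8, -28]
  -31 vs larger child 48 at index 1, swap → [48, -31, -9, -8, -28]
  -31 vs larger child -8 at index 3, swap → [48, -8, -9, -31, -28]
extract-max → returns 48:
  remove root 48; move last element -28 to root → [-28, -8, -9, -31]
  -28 vs larger child -8 at index 1, swap → [-8, -28, -9, -31]
insert -3:
  append -3 at index 4 → [-8, -28, -9, -31, -3]
  -3 > parent -28 at index 1, swap → [-8, -3, -9, -31, -28]
  -3 > parent -8 at index 0, swap → [-3, -8, -9, -31, -28]
insert -14:
  append -14 at index 5 → [-3, -8, -9, -31, -28, -14] (no swap needed)

[-3, -8, -9, -31, -28, -14]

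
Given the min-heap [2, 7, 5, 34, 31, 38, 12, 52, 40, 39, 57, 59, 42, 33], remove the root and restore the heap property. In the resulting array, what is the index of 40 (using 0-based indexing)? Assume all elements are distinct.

8

remove root 2; move last element 33 to root → [33, 7, 5, 34, 31, 38, 12, 52, 40, 39, 57, 59, 42]
33 vs smaller child 5 at index 2, swap → [5, 7, 33, 34, 31, 38, 12, 52, 40, 39, 57, 59, 42]
33 vs smaller child 12 at index 6, swap → [5, 7, 12, 34, 31, 38, 33, 52, 40, 39, 57, 59, 42]
resulting array: [5, 7, 12, 34, 31, 38, 33, 52, 40, 39, 57, 59, 42]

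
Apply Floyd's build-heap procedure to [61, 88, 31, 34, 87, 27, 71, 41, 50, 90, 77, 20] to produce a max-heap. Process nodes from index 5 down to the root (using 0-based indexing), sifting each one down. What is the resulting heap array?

[90, 88, 71, 50, 87, 27, 31, 41, 34, 61, 77, 20]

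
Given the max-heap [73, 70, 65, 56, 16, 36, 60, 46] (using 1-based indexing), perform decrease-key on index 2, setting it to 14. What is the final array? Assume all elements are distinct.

[73, 56, 65, 46, 16, 36, 60, 14]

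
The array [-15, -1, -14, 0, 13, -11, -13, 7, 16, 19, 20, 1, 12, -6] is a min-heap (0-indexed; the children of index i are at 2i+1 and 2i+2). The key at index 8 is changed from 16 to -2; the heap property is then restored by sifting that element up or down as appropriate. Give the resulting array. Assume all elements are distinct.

[-15, -2, -14, -1, 13, -11, -13, 7, 0, 19, 20, 1, 12, -6]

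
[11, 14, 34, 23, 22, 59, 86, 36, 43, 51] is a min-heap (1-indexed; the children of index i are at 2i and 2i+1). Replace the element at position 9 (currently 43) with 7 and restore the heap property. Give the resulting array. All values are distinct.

[7, 11, 34, 14, 22, 59, 86, 36, 23, 51]

set index 9 from 43 to 7 → [11, 14, 34, 23, 22, 59, 86, 36, 7, 51]
7 < parent 23 at index 4, swap → [11, 14, 34, 7, 22, 59, 86, 36, 23, 51]
7 < parent 14 at index 2, swap → [11, 7, 34, 14, 22, 59, 86, 36, 23, 51]
7 < parent 11 at index 1, swap → [7, 11, 34, 14, 22, 59, 86, 36, 23, 51]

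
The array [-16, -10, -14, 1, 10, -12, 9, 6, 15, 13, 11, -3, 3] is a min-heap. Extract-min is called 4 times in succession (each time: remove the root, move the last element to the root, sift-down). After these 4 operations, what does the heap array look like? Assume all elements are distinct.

[-3, 1, 3, 6, 10, 13, 9, 11, 15]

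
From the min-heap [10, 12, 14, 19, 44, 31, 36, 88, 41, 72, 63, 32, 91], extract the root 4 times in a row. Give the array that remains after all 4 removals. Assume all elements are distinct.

[31, 41, 32, 63, 44, 72, 36, 88, 91]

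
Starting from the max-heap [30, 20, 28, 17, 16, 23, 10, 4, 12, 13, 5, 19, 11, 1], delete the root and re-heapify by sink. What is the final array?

remove root 30; move last element 1 to root → [1, 20, 28, 17, 16, 23, 10, 4, 12, 13, 5, 19, 11]
1 vs larger child 28 at index 2, swap → [28, 20, 1, 17, 16, 23, 10, 4, 12, 13, 5, 19, 11]
1 vs larger child 23 at index 5, swap → [28, 20, 23, 17, 16, 1, 10, 4, 12, 13, 5, 19, 11]
1 vs larger child 19 at index 11, swap → [28, 20, 23, 17, 16, 19, 10, 4, 12, 13, 5, 1, 11]

[28, 20, 23, 17, 16, 19, 10, 4, 12, 13, 5, 1, 11]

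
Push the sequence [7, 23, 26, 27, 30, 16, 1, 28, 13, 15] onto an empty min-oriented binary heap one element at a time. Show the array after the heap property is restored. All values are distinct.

[1, 13, 7, 23, 15, 26, 16, 28, 27, 30]

Insert 7:
  append 7 at index 0 → [7] (no swap needed)
Insert 23:
  append 23 at index 1 → [7, 23] (no swap needed)
Insert 26:
  append 26 at index 2 → [7, 23, 26] (no swap needed)
Insert 27:
  append 27 at index 3 → [7, 23, 26, 27] (no swap needed)
Insert 30:
  append 30 at index 4 → [7, 23, 26, 27, 30] (no swap needed)
Insert 16:
  append 16 at index 5 → [7, 23, 26, 27, 30, 16]
  16 < parent 26 at index 2, swap → [7, 23, 16, 27, 30, 26]
Insert 1:
  append 1 at index 6 → [7, 23, 16, 27, 30, 26, 1]
  1 < parent 16 at index 2, swap → [7, 23, 1, 27, 30, 26, 16]
  1 < parent 7 at index 0, swap → [1, 23, 7, 27, 30, 26, 16]
Insert 28:
  append 28 at index 7 → [1, 23, 7, 27, 30, 26, 16, 28] (no swap needed)
Insert 13:
  append 13 at index 8 → [1, 23, 7, 27, 30, 26, 16, 28, 13]
  13 < parent 27 at index 3, swap → [1, 23, 7, 13, 30, 26, 16, 28, 27]
  13 < parent 23 at index 1, swap → [1, 13, 7, 23, 30, 26, 16, 28, 27]
Insert 15:
  append 15 at index 9 → [1, 13, 7, 23, 30, 26, 16, 28, 27, 15]
  15 < parent 30 at index 4, swap → [1, 13, 7, 23, 15, 26, 16, 28, 27, 30]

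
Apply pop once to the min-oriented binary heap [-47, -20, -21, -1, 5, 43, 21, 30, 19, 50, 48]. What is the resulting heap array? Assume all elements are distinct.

[-21, -20, 21, -1, 5, 43, 48, 30, 19, 50]

remove root -47; move last element 48 to root → [48, -20, -21, -1, 5, 43, 21, 30, 19, 50]
48 vs smaller child -21 at index 2, swap → [-21, -20, 48, -1, 5, 43, 21, 30, 19, 50]
48 vs smaller child 21 at index 6, swap → [-21, -20, 21, -1, 5, 43, 48, 30, 19, 50]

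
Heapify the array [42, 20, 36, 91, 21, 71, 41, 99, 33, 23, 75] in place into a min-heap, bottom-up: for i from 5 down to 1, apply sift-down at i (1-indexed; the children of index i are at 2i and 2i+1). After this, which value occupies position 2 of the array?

21

sift down from index 5: already satisfies heap property
sift down from index 4:
  91 vs smaller child 33 at index 9, swap → [42, 20, 36, 33, 21, 71, 41, 99, 91, 23, 75]
sift down from index 3: already satisfies heap property
sift down from index 2: already satisfies heap property
sift down from index 1:
  42 vs smaller child 20 at index 2, swap → [20, 42, 36, 33, 21, 71, 41, 99, 91, 23, 75]
  42 vs smaller child 21 at index 5, swap → [20, 21, 36, 33, 42, 71, 41, 99, 91, 23, 75]
  42 vs smaller child 23 at index 10, swap → [20, 21, 36, 33, 23, 71, 41, 99, 91, 42, 75]
resulting array: [20, 21, 36, 33, 23, 71, 41, 99, 91, 42, 75]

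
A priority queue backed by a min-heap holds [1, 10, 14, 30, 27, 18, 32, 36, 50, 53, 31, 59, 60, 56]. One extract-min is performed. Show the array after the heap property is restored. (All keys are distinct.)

remove root 1; move last element 56 to root → [56, 10, 14, 30, 27, 18, 32, 36, 50, 53, 31, 59, 60]
56 vs smaller child 10 at index 1, swap → [10, 56, 14, 30, 27, 18, 32, 36, 50, 53, 31, 59, 60]
56 vs smaller child 27 at index 4, swap → [10, 27, 14, 30, 56, 18, 32, 36, 50, 53, 31, 59, 60]
56 vs smaller child 31 at index 10, swap → [10, 27, 14, 30, 31, 18, 32, 36, 50, 53, 56, 59, 60]

[10, 27, 14, 30, 31, 18, 32, 36, 50, 53, 56, 59, 60]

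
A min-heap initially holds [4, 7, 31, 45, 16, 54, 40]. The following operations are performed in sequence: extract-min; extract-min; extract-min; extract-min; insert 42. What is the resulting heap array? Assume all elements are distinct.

[40, 42, 54, 45]

extract-min → returns 4:
  remove root 4; move last element 40 to root → [40, 7, 31, 45, 16, 54]
  40 vs smaller child 7 at index 1, swap → [7, 40, 31, 45, 16, 54]
  40 vs smaller child 16 at index 4, swap → [7, 16, 31, 45, 40, 54]
extract-min → returns 7:
  remove root 7; move last element 54 to root → [54, 16, 31, 45, 40]
  54 vs smaller child 16 at index 1, swap → [16, 54, 31, 45, 40]
  54 vs smaller child 40 at index 4, swap → [16, 40, 31, 45, 54]
extract-min → returns 16:
  remove root 16; move last element 54 to root → [54, 40, 31, 45]
  54 vs smaller child 31 at index 2, swap → [31, 40, 54, 45]
extract-min → returns 31:
  remove root 31; move last element 45 to root → [45, 40, 54]
  45 vs smaller child 40 at index 1, swap → [40, 45, 54]
insert 42:
  append 42 at index 3 → [40, 45, 54, 42]
  42 < parent 45 at index 1, swap → [40, 42, 54, 45]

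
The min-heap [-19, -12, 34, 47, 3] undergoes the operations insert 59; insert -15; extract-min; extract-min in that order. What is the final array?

[-12, 3, 34, 47, 59]

insert 59:
  append 59 at index 5 → [-19, -12, 34, 47, 3, 59] (no swap needed)
insert -15:
  append -15 at index 6 → [-19, -12, 34, 47, 3, 59, -15]
  -15 < parent 34 at index 2, swap → [-19, -12, -15, 47, 3, 59, 34]
extract-min → returns -19:
  remove root -19; move last element 34 to root → [34, -12, -15, 47, 3, 59]
  34 vs smaller child -15 at index 2, swap → [-15, -12, 34, 47, 3, 59]
extract-min → returns -15:
  remove root -15; move last element 59 to root → [59, -12, 34, 47, 3]
  59 vs smaller child -12 at index 1, swap → [-12, 59, 34, 47, 3]
  59 vs smaller child 3 at index 4, swap → [-12, 3, 34, 47, 59]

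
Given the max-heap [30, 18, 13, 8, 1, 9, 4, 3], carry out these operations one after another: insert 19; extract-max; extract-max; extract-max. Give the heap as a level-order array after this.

[13, 8, 9, 3, 1, 4]

insert 19:
  append 19 at index 8 → [30, 18, 13, 8, 1, 9, 4, 3, 19]
  19 > parent 8 at index 3, swap → [30, 18, 13, 19, 1, 9, 4, 3, 8]
  19 > parent 18 at index 1, swap → [30, 19, 13, 18, 1, 9, 4, 3, 8]
extract-max → returns 30:
  remove root 30; move last element 8 to root → [8, 19, 13, 18, 1, 9, 4, 3]
  8 vs larger child 19 at index 1, swap → [19, 8, 13, 18, 1, 9, 4, 3]
  8 vs larger child 18 at index 3, swap → [19, 18, 13, 8, 1, 9, 4, 3]
extract-max → returns 19:
  remove root 19; move last element 3 to root → [3, 18, 13, 8, 1, 9, 4]
  3 vs larger child 18 at index 1, swap → [18, 3, 13, 8, 1, 9, 4]
  3 vs larger child 8 at index 3, swap → [18, 8, 13, 3, 1, 9, 4]
extract-max → returns 18:
  remove root 18; move last element 4 to root → [4, 8, 13, 3, 1, 9]
  4 vs larger child 13 at index 2, swap → [13, 8, 4, 3, 1, 9]
  4 vs only child 9 at index 5, swap → [13, 8, 9, 3, 1, 4]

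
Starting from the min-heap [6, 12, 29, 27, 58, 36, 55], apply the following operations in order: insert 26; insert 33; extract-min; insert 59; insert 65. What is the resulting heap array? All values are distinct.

insert 26:
  append 26 at index 7 → [6, 12, 29, 27, 58, 36, 55, 26]
  26 < parent 27 at index 3, swap → [6, 12, 29, 26, 58, 36, 55, 27]
insert 33:
  append 33 at index 8 → [6, 12, 29, 26, 58, 36, 55, 27, 33] (no swap needed)
extract-min → returns 6:
  remove root 6; move last element 33 to root → [33, 12, 29, 26, 58, 36, 55, 27]
  33 vs smaller child 12 at index 1, swap → [12, 33, 29, 26, 58, 36, 55, 27]
  33 vs smaller child 26 at index 3, swap → [12, 26, 29, 33, 58, 36, 55, 27]
  33 vs only child 27 at index 7, swap → [12, 26, 29, 27, 58, 36, 55, 33]
insert 59:
  append 59 at index 8 → [12, 26, 29, 27, 58, 36, 55, 33, 59] (no swap needed)
insert 65:
  append 65 at index 9 → [12, 26, 29, 27, 58, 36, 55, 33, 59, 65] (no swap needed)

[12, 26, 29, 27, 58, 36, 55, 33, 59, 65]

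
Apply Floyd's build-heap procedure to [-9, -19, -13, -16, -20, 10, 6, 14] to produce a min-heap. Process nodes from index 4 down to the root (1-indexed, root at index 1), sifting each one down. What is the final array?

sift down from index 4: already satisfies heap property
sift down from index 3: already satisfies heap property
sift down from index 2:
  -19 vs smaller child -20 at index 5, swap → [-9, -20, -13, -16, -19, 10, 6, 14]
sift down from index 1:
  -9 vs smaller child -20 at index 2, swap → [-20, -9, -13, -16, -19, 10, 6, 14]
  -9 vs smaller child -19 at index 5, swap → [-20, -19, -13, -16, -9, 10, 6, 14]

[-20, -19, -13, -16, -9, 10, 6, 14]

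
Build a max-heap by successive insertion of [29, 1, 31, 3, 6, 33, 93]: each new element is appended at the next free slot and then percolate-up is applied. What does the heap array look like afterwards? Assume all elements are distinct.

[93, 6, 33, 1, 3, 29, 31]

Insert 29:
  append 29 at index 0 → [29] (no swap needed)
Insert 1:
  append 1 at index 1 → [29, 1] (no swap needed)
Insert 31:
  append 31 at index 2 → [29, 1, 31]
  31 > parent 29 at index 0, swap → [31, 1, 29]
Insert 3:
  append 3 at index 3 → [31, 1, 29, 3]
  3 > parent 1 at index 1, swap → [31, 3, 29, 1]
Insert 6:
  append 6 at index 4 → [31, 3, 29, 1, 6]
  6 > parent 3 at index 1, swap → [31, 6, 29, 1, 3]
Insert 33:
  append 33 at index 5 → [31, 6, 29, 1, 3, 33]
  33 > parent 29 at index 2, swap → [31, 6, 33, 1, 3, 29]
  33 > parent 31 at index 0, swap → [33, 6, 31, 1, 3, 29]
Insert 93:
  append 93 at index 6 → [33, 6, 31, 1, 3, 29, 93]
  93 > parent 31 at index 2, swap → [33, 6, 93, 1, 3, 29, 31]
  93 > parent 33 at index 0, swap → [93, 6, 33, 1, 3, 29, 31]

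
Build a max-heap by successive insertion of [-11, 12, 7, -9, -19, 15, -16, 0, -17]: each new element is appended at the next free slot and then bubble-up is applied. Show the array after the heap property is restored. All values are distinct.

Insert -11:
  append -11 at index 0 → [-11] (no swap needed)
Insert 12:
  append 12 at index 1 → [-11, 12]
  12 > parent -11 at index 0, swap → [12, -11]
Insert 7:
  append 7 at index 2 → [12, -11, 7] (no swap needed)
Insert -9:
  append -9 at index 3 → [12, -11, 7, -9]
  -9 > parent -11 at index 1, swap → [12, -9, 7, -11]
Insert -19:
  append -19 at index 4 → [12, -9, 7, -11, -19] (no swap needed)
Insert 15:
  append 15 at index 5 → [12, -9, 7, -11, -19, 15]
  15 > parent 7 at index 2, swap → [12, -9, 15, -11, -19, 7]
  15 > parent 12 at index 0, swap → [15, -9, 12, -11, -19, 7]
Insert -16:
  append -16 at index 6 → [15, -9, 12, -11, -19, 7, -16] (no swap needed)
Insert 0:
  append 0 at index 7 → [15, -9, 12, -11, -19, 7, -16, 0]
  0 > parent -11 at index 3, swap → [15, -9, 12, 0, -19, 7, -16, -11]
  0 > parent -9 at index 1, swap → [15, 0, 12, -9, -19, 7, -16, -11]
Insert -17:
  append -17 at index 8 → [15, 0, 12, -9, -19, 7, -16, -11, -17] (no swap needed)

[15, 0, 12, -9, -19, 7, -16, -11, -17]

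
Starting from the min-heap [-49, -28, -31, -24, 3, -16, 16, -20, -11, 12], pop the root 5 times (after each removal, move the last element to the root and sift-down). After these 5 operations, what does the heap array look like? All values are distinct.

extract-min #1 returns -49:
  remove root -49; move last element 12 to root → [12, -28, -31, -24, 3, -16, 16, -20, -11]
  12 vs smaller child -31 at index 2, swap → [-31, -28, 12, -24, 3, -16, 16, -20, -11]
  12 vs smaller child -16 at index 5, swap → [-31, -28, -16, -24, 3, 12, 16, -20, -11]
extract-min #2 returns -31:
  remove root -31; move last element -11 to root → [-11, -28, -16, -24, 3, 12, 16, -20]
  -11 vs smaller child -28 at index 1, swap → [-28, -11, -16, -24, 3, 12, 16, -20]
  -11 vs smaller child -24 at index 3, swap → [-28, -24, -16, -11, 3, 12, 16, -20]
  -11 vs only child -20 at index 7, swap → [-28, -24, -16, -20, 3, 12, 16, -11]
extract-min #3 returns -28:
  remove root -28; move last element -11 to root → [-11, -24, -16, -20, 3, 12, 16]
  -11 vs smaller child -24 at index 1, swap → [-24, -11, -16, -20, 3, 12, 16]
  -11 vs smaller child -20 at index 3, swap → [-24, -20, -16, -11, 3, 12, 16]
extract-min #4 returns -24:
  remove root -24; move last element 16 to root → [16, -20, -16, -11, 3, 12]
  16 vs smaller child -20 at index 1, swap → [-20, 16, -16, -11, 3, 12]
  16 vs smaller child -11 at index 3, swap → [-20, -11, -16, 16, 3, 12]
extract-min #5 returns -20:
  remove root -20; move last element 12 to root → [12, -11, -16, 16, 3]
  12 vs smaller child -16 at index 2, swap → [-16, -11, 12, 16, 3]

[-16, -11, 12, 16, 3]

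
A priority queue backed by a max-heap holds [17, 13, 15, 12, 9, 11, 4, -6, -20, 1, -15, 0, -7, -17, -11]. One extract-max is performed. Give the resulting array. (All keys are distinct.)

[15, 13, 11, 12, 9, 0, 4, -6, -20, 1, -15, -11, -7, -17]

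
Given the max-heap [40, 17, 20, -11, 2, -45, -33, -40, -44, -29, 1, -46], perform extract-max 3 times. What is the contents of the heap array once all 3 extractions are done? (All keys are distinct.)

extract-max #1 returns 40:
  remove root 40; move last element -46 to root → [-46, 17, 20, -11, 2, -45, -33, -40, -44, -29, 1]
  -46 vs larger child 20 at index 2, swap → [20, 17, -46, -11, 2, -45, -33, -40, -44, -29, 1]
  -46 vs larger child -33 at index 6, swap → [20, 17, -33, -11, 2, -45, -46, -40, -44, -29, 1]
extract-max #2 returns 20:
  remove root 20; move last element 1 to root → [1, 17, -33, -11, 2, -45, -46, -40, -44, -29]
  1 vs larger child 17 at index 1, swap → [17, 1, -33, -11, 2, -45, -46, -40, -44, -29]
  1 vs larger child 2 at index 4, swap → [17, 2, -33, -11, 1, -45, -46, -40, -44, -29]
extract-max #3 returns 17:
  remove root 17; move last element -29 to root → [-29, 2, -33, -11, 1, -45, -46, -40, -44]
  -29 vs larger child 2 at index 1, swap → [2, -29, -33, -11, 1, -45, -46, -40, -44]
  -29 vs larger child 1 at index 4, swap → [2, 1, -33, -11, -29, -45, -46, -40, -44]

[2, 1, -33, -11, -29, -45, -46, -40, -44]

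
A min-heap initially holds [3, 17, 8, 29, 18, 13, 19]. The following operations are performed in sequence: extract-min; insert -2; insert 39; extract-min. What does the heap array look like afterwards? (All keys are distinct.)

extract-min → returns 3:
  remove root 3; move last element 19 to root → [19, 17, 8, 29, 18, 13]
  19 vs smaller child 8 at index 2, swap → [8, 17, 19, 29, 18, 13]
  19 vs only child 13 at index 5, swap → [8, 17, 13, 29, 18, 19]
insert -2:
  append -2 at index 6 → [8, 17, 13, 29, 18, 19, -2]
  -2 < parent 13 at index 2, swap → [8, 17, -2, 29, 18, 19, 13]
  -2 < parent 8 at index 0, swap → [-2, 17, 8, 29, 18, 19, 13]
insert 39:
  append 39 at index 7 → [-2, 17, 8, 29, 18, 19, 13, 39] (no swap needed)
extract-min → returns -2:
  remove root -2; move last element 39 to root → [39, 17, 8, 29, 18, 19, 13]
  39 vs smaller child 8 at index 2, swap → [8, 17, 39, 29, 18, 19, 13]
  39 vs smaller child 13 at index 6, swap → [8, 17, 13, 29, 18, 19, 39]

[8, 17, 13, 29, 18, 19, 39]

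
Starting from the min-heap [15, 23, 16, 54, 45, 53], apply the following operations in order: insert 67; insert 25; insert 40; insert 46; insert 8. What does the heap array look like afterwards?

insert 67:
  append 67 at index 6 → [15, 23, 16, 54, 45, 53, 67] (no swap needed)
insert 25:
  append 25 at index 7 → [15, 23, 16, 54, 45, 53, 67, 25]
  25 < parent 54 at index 3, swap → [15, 23, 16, 25, 45, 53, 67, 54]
insert 40:
  append 40 at index 8 → [15, 23, 16, 25, 45, 53, 67, 54, 40] (no swap needed)
insert 46:
  append 46 at index 9 → [15, 23, 16, 25, 45, 53, 67, 54, 40, 46] (no swap needed)
insert 8:
  append 8 at index 10 → [15, 23, 16, 25, 45, 53, 67, 54, 40, 46, 8]
  8 < parent 45 at index 4, swap → [15, 23, 16, 25, 8, 53, 67, 54, 40, 46, 45]
  8 < parent 23 at index 1, swap → [15, 8, 16, 25, 23, 53, 67, 54, 40, 46, 45]
  8 < parent 15 at index 0, swap → [8, 15, 16, 25, 23, 53, 67, 54, 40, 46, 45]

[8, 15, 16, 25, 23, 53, 67, 54, 40, 46, 45]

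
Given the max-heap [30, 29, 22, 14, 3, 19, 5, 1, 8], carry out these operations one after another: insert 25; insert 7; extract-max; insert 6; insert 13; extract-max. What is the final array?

insert 25:
  append 25 at index 9 → [30, 29, 22, 14, 3, 19, 5, 1, 8, 25]
  25 > parent 3 at index 4, swap → [30, 29, 22, 14, 25, 19, 5, 1, 8, 3]
insert 7:
  append 7 at index 10 → [30, 29, 22, 14, 25, 19, 5, 1, 8, 3, 7] (no swap needed)
extract-max → returns 30:
  remove root 30; move last element 7 to root → [7, 29, 22, 14, 25, 19, 5, 1, 8, 3]
  7 vs larger child 29 at index 1, swap → [29, 7, 22, 14, 25, 19, 5, 1, 8, 3]
  7 vs larger child 25 at index 4, swap → [29, 25, 22, 14, 7, 19, 5, 1, 8, 3]
insert 6:
  append 6 at index 10 → [29, 25, 22, 14, 7, 19, 5, 1, 8, 3, 6] (no swap needed)
insert 13:
  append 13 at index 11 → [29, 25, 22, 14, 7, 19, 5, 1, 8, 3, 6, 13] (no swap needed)
extract-max → returns 29:
  remove root 29; move last element 13 to root → [13, 25, 22, 14, 7, 19, 5, 1, 8, 3, 6]
  13 vs larger child 25 at index 1, swap → [25, 13, 22, 14, 7, 19, 5, 1, 8, 3, 6]
  13 vs larger child 14 at index 3, swap → [25, 14, 22, 13, 7, 19, 5, 1, 8, 3, 6]

[25, 14, 22, 13, 7, 19, 5, 1, 8, 3, 6]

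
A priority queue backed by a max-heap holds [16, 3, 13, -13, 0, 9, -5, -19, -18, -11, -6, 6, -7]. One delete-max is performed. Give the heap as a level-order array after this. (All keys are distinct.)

remove root 16; move last element -7 to root → [-7, 3, 13, -13, 0, 9, -5, -19, -18, -11, -6, 6]
-7 vs larger child 13 at index 2, swap → [13, 3, -7, -13, 0, 9, -5, -19, -18, -11, -6, 6]
-7 vs larger child 9 at index 5, swap → [13, 3, 9, -13, 0, -7, -5, -19, -18, -11, -6, 6]
-7 vs only child 6 at index 11, swap → [13, 3, 9, -13, 0, 6, -5, -19, -18, -11, -6, -7]

[13, 3, 9, -13, 0, 6, -5, -19, -18, -11, -6, -7]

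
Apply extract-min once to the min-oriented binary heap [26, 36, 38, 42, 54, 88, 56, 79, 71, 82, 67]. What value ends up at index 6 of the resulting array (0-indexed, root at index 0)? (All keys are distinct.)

56

remove root 26; move last element 67 to root → [67, 36, 38, 42, 54, 88, 56, 79, 71, 82]
67 vs smaller child 36 at index 1, swap → [36, 67, 38, 42, 54, 88, 56, 79, 71, 82]
67 vs smaller child 42 at index 3, swap → [36, 42, 38, 67, 54, 88, 56, 79, 71, 82]
resulting array: [36, 42, 38, 67, 54, 88, 56, 79, 71, 82]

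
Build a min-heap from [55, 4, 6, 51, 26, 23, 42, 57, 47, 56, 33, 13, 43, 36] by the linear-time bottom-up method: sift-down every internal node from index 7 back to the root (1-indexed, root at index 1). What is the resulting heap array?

sift down from index 7:
  42 vs only child 36 at index 14, swap → [55, 4, 6, 51, 26, 23, 36, 57, 47, 56, 33, 13, 43, 42]
sift down from index 6:
  23 vs smaller child 13 at index 12, swap → [55, 4, 6, 51, 26, 13, 36, 57, 47, 56, 33, 23, 43, 42]
sift down from index 5: already satisfies heap property
sift down from index 4:
  51 vs smaller child 47 at index 9, swap → [55, 4, 6, 47, 26, 13, 36, 57, 51, 56, 33, 23, 43, 42]
sift down from index 3: already satisfies heap property
sift down from index 2: already satisfies heap property
sift down from index 1:
  55 vs smaller child 4 at index 2, swap → [4, 55, 6, 47, 26, 13, 36, 57, 51, 56, 33, 23, 43, 42]
  55 vs smaller child 26 at index 5, swap → [4, 26, 6, 47, 55, 13, 36, 57, 51, 56, 33, 23, 43, 42]
  55 vs smaller child 33 at index 11, swap → [4, 26, 6, 47, 33, 13, 36, 57, 51, 56, 55, 23, 43, 42]

[4, 26, 6, 47, 33, 13, 36, 57, 51, 56, 55, 23, 43, 42]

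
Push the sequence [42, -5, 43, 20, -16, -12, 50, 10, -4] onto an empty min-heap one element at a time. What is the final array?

[-16, -5, -12, -4, 20, 43, 50, 42, 10]

Insert 42:
  append 42 at index 0 → [42] (no swap needed)
Insert -5:
  append -5 at index 1 → [42, -5]
  -5 < parent 42 at index 0, swap → [-5, 42]
Insert 43:
  append 43 at index 2 → [-5, 42, 43] (no swap needed)
Insert 20:
  append 20 at index 3 → [-5, 42, 43, 20]
  20 < parent 42 at index 1, swap → [-5, 20, 43, 42]
Insert -16:
  append -16 at index 4 → [-5, 20, 43, 42, -16]
  -16 < parent 20 at index 1, swap → [-5, -16, 43, 42, 20]
  -16 < parent -5 at index 0, swap → [-16, -5, 43, 42, 20]
Insert -12:
  append -12 at index 5 → [-16, -5, 43, 42, 20, -12]
  -12 < parent 43 at index 2, swap → [-16, -5, -12, 42, 20, 43]
Insert 50:
  append 50 at index 6 → [-16, -5, -12, 42, 20, 43, 50] (no swap needed)
Insert 10:
  append 10 at index 7 → [-16, -5, -12, 42, 20, 43, 50, 10]
  10 < parent 42 at index 3, swap → [-16, -5, -12, 10, 20, 43, 50, 42]
Insert -4:
  append -4 at index 8 → [-16, -5, -12, 10, 20, 43, 50, 42, -4]
  -4 < parent 10 at index 3, swap → [-16, -5, -12, -4, 20, 43, 50, 42, 10]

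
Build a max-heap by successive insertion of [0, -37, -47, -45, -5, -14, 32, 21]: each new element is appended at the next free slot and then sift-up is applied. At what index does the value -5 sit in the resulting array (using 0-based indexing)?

Insert 0:
  append 0 at index 0 → [0] (no swap needed)
Insert -37:
  append -37 at index 1 → [0, -37] (no swap needed)
Insert -47:
  append -47 at index 2 → [0, -37, -47] (no swap needed)
Insert -45:
  append -45 at index 3 → [0, -37, -47, -45] (no swap needed)
Insert -5:
  append -5 at index 4 → [0, -37, -47, -45, -5]
  -5 > parent -37 at index 1, swap → [0, -5, -47, -45, -37]
Insert -14:
  append -14 at index 5 → [0, -5, -47, -45, -37, -14]
  -14 > parent -47 at index 2, swap → [0, -5, -14, -45, -37, -47]
Insert 32:
  append 32 at index 6 → [0, -5, -14, -45, -37, -47, 32]
  32 > parent -14 at index 2, swap → [0, -5, 32, -45, -37, -47, -14]
  32 > parent 0 at index 0, swap → [32, -5, 0, -45, -37, -47, -14]
Insert 21:
  append 21 at index 7 → [32, -5, 0, -45, -37, -47, -14, 21]
  21 > parent -45 at index 3, swap → [32, -5, 0, 21, -37, -47, -14, -45]
  21 > parent -5 at index 1, swap → [32, 21, 0, -5, -37, -47, -14, -45]
resulting array: [32, 21, 0, -5, -37, -47, -14, -45]

3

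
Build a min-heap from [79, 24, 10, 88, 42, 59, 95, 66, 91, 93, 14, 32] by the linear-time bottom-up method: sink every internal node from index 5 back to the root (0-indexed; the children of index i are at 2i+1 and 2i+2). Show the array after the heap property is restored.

sift down from index 5:
  59 vs only child 32 at index 11, swap → [79, 24, 10, 88, 42, 32, 95, 66, 91, 93, 14, 59]
sift down from index 4:
  42 vs smaller child 14 at index 10, swap → [79, 24, 10, 88, 14, 32, 95, 66, 91, 93, 42, 59]
sift down from index 3:
  88 vs smaller child 66 at index 7, swap → [79, 24, 10, 66, 14, 32, 95, 88, 91, 93, 42, 59]
sift down from index 2: already satisfies heap property
sift down from index 1:
  24 vs smaller child 14 at index 4, swap → [79, 14, 10, 66, 24, 32, 95, 88, 91, 93, 42, 59]
sift down from index 0:
  79 vs smaller child 10 at index 2, swap → [10, 14, 79, 66, 24, 32, 95, 88, 91, 93, 42, 59]
  79 vs smaller child 32 at index 5, swap → [10, 14, 32, 66, 24, 79, 95, 88, 91, 93, 42, 59]
  79 vs only child 59 at index 11, swap → [10, 14, 32, 66, 24, 59, 95, 88, 91, 93, 42, 79]

[10, 14, 32, 66, 24, 59, 95, 88, 91, 93, 42, 79]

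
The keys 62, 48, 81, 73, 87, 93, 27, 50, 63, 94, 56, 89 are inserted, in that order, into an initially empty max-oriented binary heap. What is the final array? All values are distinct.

[94, 93, 89, 63, 81, 87, 27, 48, 50, 73, 56, 62]

Insert 62:
  append 62 at index 0 → [62] (no swap needed)
Insert 48:
  append 48 at index 1 → [62, 48] (no swap needed)
Insert 81:
  append 81 at index 2 → [62, 48, 81]
  81 > parent 62 at index 0, swap → [81, 48, 62]
Insert 73:
  append 73 at index 3 → [81, 48, 62, 73]
  73 > parent 48 at index 1, swap → [81, 73, 62, 48]
Insert 87:
  append 87 at index 4 → [81, 73, 62, 48, 87]
  87 > parent 73 at index 1, swap → [81, 87, 62, 48, 73]
  87 > parent 81 at index 0, swap → [87, 81, 62, 48, 73]
Insert 93:
  append 93 at index 5 → [87, 81, 62, 48, 73, 93]
  93 > parent 62 at index 2, swap → [87, 81, 93, 48, 73, 62]
  93 > parent 87 at index 0, swap → [93, 81, 87, 48, 73, 62]
Insert 27:
  append 27 at index 6 → [93, 81, 87, 48, 73, 62, 27] (no swap needed)
Insert 50:
  append 50 at index 7 → [93, 81, 87, 48, 73, 62, 27, 50]
  50 > parent 48 at index 3, swap → [93, 81, 87, 50, 73, 62, 27, 48]
Insert 63:
  append 63 at index 8 → [93, 81, 87, 50, 73, 62, 27, 48, 63]
  63 > parent 50 at index 3, swap → [93, 81, 87, 63, 73, 62, 27, 48, 50]
Insert 94:
  append 94 at index 9 → [93, 81, 87, 63, 73, 62, 27, 48, 50, 94]
  94 > parent 73 at index 4, swap → [93, 81, 87, 63, 94, 62, 27, 48, 50, 73]
  94 > parent 81 at index 1, swap → [93, 94, 87, 63, 81, 62, 27, 48, 50, 73]
  94 > parent 93 at index 0, swap → [94, 93, 87, 63, 81, 62, 27, 48, 50, 73]
Insert 56:
  append 56 at index 10 → [94, 93, 87, 63, 81, 62, 27, 48, 50, 73, 56] (no swap needed)
Insert 89:
  append 89 at index 11 → [94, 93, 87, 63, 81, 62, 27, 48, 50, 73, 56, 89]
  89 > parent 62 at index 5, swap → [94, 93, 87, 63, 81, 89, 27, 48, 50, 73, 56, 62]
  89 > parent 87 at index 2, swap → [94, 93, 89, 63, 81, 87, 27, 48, 50, 73, 56, 62]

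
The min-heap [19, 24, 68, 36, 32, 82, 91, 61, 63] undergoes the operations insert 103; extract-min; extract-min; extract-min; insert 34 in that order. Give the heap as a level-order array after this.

insert 103:
  append 103 at index 9 → [19, 24, 68, 36, 32, 82, 91, 61, 63, 103] (no swap needed)
extract-min → returns 19:
  remove root 19; move last element 103 to root → [103, 24, 68, 36, 32, 82, 91, 61, 63]
  103 vs smaller child 24 at index 1, swap → [24, 103, 68, 36, 32, 82, 91, 61, 63]
  103 vs smaller child 32 at index 4, swap → [24, 32, 68, 36, 103, 82, 91, 61, 63]
extract-min → returns 24:
  remove root 24; move last element 63 to root → [63, 32, 68, 36, 103, 82, 91, 61]
  63 vs smaller child 32 at index 1, swap → [32, 63, 68, 36, 103, 82, 91, 61]
  63 vs smaller child 36 at index 3, swap → [32, 36, 68, 63, 103, 82, 91, 61]
  63 vs only child 61 at index 7, swap → [32, 36, 68, 61, 103, 82, 91, 63]
extract-min → returns 32:
  remove root 32; move last element 63 to root → [63, 36, 68, 61, 103, 82, 91]
  63 vs smaller child 36 at index 1, swap → [36, 63, 68, 61, 103, 82, 91]
  63 vs smaller child 61 at index 3, swap → [36, 61, 68, 63, 103, 82, 91]
insert 34:
  append 34 at index 7 → [36, 61, 68, 63, 103, 82, 91, 34]
  34 < parent 63 at index 3, swap → [36, 61, 68, 34, 103, 82, 91, 63]
  34 < parent 61 at index 1, swap → [36, 34, 68, 61, 103, 82, 91, 63]
  34 < parent 36 at index 0, swap → [34, 36, 68, 61, 103, 82, 91, 63]

[34, 36, 68, 61, 103, 82, 91, 63]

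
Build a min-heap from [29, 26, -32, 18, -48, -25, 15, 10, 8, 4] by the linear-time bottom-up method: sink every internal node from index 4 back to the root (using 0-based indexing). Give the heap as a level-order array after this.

sift down from index 4: already satisfies heap property
sift down from index 3:
  18 vs smaller child 8 at index 8, swap → [29, 26, -32, 8, -48, -25, 15, 10, 18, 4]
sift down from index 2: already satisfies heap property
sift down from index 1:
  26 vs smaller child -48 at index 4, swap → [29, -48, -32, 8, 26, -25, 15, 10, 18, 4]
  26 vs only child 4 at index 9, swap → [29, -48, -32, 8, 4, -25, 15, 10, 18, 26]
sift down from index 0:
  29 vs smaller child -48 at index 1, swap → [-48, 29, -32, 8, 4, -25, 15, 10, 18, 26]
  29 vs smaller child 4 at index 4, swap → [-48, 4, -32, 8, 29, -25, 15, 10, 18, 26]
  29 vs only child 26 at index 9, swap → [-48, 4, -32, 8, 26, -25, 15, 10, 18, 29]

[-48, 4, -32, 8, 26, -25, 15, 10, 18, 29]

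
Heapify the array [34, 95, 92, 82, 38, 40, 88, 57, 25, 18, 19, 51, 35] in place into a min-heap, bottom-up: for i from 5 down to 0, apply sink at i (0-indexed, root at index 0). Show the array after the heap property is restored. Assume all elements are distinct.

[18, 19, 35, 25, 34, 40, 88, 57, 82, 38, 95, 51, 92]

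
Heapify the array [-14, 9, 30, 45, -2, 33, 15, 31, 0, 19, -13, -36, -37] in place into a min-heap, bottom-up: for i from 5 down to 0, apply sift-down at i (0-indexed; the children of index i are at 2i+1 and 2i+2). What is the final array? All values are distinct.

[-37, -13, -36, 0, -2, -14, 15, 31, 45, 19, 9, 30, 33]

sift down from index 5:
  33 vs smaller child -37 at index 12, swap → [-14, 9, 30, 45, -2, -37, 15, 31, 0, 19, -13, -36, 33]
sift down from index 4:
  -2 vs smaller child -13 at index 10, swap → [-14, 9, 30, 45, -13, -37, 15, 31, 0, 19, -2, -36, 33]
sift down from index 3:
  45 vs smaller child 0 at index 8, swap → [-14, 9, 30, 0, -13, -37, 15, 31, 45, 19, -2, -36, 33]
sift down from index 2:
  30 vs smaller child -37 at index 5, swap → [-14, 9, -37, 0, -13, 30, 15, 31, 45, 19, -2, -36, 33]
  30 vs smaller child -36 at index 11, swap → [-14, 9, -37, 0, -13, -36, 15, 31, 45, 19, -2, 30, 33]
sift down from index 1:
  9 vs smaller child -13 at index 4, swap → [-14, -13, -37, 0, 9, -36, 15, 31, 45, 19, -2, 30, 33]
  9 vs smaller child -2 at index 10, swap → [-14, -13, -37, 0, -2, -36, 15, 31, 45, 19, 9, 30, 33]
sift down from index 0:
  -14 vs smaller child -37 at index 2, swap → [-37, -13, -14, 0, -2, -36, 15, 31, 45, 19, 9, 30, 33]
  -14 vs smaller child -36 at index 5, swap → [-37, -13, -36, 0, -2, -14, 15, 31, 45, 19, 9, 30, 33]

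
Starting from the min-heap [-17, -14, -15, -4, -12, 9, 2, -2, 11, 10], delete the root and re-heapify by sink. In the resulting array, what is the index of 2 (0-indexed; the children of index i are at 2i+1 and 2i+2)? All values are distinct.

remove root -17; move last element 10 to root → [10, -14, -15, -4, -12, 9, 2, -2, 11]
10 vs smaller child -15 at index 2, swap → [-15, -14, 10, -4, -12, 9, 2, -2, 11]
10 vs smaller child 2 at index 6, swap → [-15, -14, 2, -4, -12, 9, 10, -2, 11]
resulting array: [-15, -14, 2, -4, -12, 9, 10, -2, 11]

2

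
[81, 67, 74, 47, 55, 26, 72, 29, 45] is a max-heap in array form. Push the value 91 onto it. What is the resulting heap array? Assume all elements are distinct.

[91, 81, 74, 47, 67, 26, 72, 29, 45, 55]

append 91 at index 9 → [81, 67, 74, 47, 55, 26, 72, 29, 45, 91]
91 > parent 55 at index 4, swap → [81, 67, 74, 47, 91, 26, 72, 29, 45, 55]
91 > parent 67 at index 1, swap → [81, 91, 74, 47, 67, 26, 72, 29, 45, 55]
91 > parent 81 at index 0, swap → [91, 81, 74, 47, 67, 26, 72, 29, 45, 55]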